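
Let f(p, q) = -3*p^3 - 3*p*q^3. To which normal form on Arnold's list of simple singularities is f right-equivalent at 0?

The Hessian of f at 0 has rank 0. Corank 2; j^3 = -3*p^3 is a perfect cube, so E-series; the 4-jet and mu = 7 give E_7.

E_7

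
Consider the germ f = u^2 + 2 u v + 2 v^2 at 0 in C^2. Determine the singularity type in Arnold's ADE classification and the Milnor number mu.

The Hessian of f at 0 has rank 2. Corank 0: nondegenerate Morse point, so A_1.

Type A_{1}, Milnor number mu = 1.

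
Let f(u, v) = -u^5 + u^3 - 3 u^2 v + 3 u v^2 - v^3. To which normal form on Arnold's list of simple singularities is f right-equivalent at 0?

E_{8}

The Hessian of f at 0 is [[0, 0], [0, 0]] with rank 0, so corank 2. A Groebner basis of the Jacobian ideal J(f) in C{u,v} is {v^5, u*v^3 - 3*v^4/4, u^2 - 2*u*v + v^2}; counting standard monomials gives mu = 8. Corank 2; j^3 = (u - v)^3 is a perfect cube, so E-series; the 5-jet and mu = 8 give E_8.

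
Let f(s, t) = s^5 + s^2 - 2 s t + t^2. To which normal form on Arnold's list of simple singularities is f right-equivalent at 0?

A_{4}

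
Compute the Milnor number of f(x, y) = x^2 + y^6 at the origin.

5

The Hessian of f at 0 has rank 1. Corank 1: A-series; mu = 5 gives A_5.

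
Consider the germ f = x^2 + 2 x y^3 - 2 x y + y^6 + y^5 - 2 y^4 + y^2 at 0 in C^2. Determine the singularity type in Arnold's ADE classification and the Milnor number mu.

Type A_{4}, Milnor number mu = 4.

The Hessian of f at 0 has rank 1. Corank 1: A-series; mu = 4 gives A_4.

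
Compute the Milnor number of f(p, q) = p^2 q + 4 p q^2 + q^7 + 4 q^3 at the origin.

The Hessian of f at 0 is [[0, 0], [0, 0]] with rank 0, so corank 2. A Groebner basis of the Jacobian ideal J(f) in C{p,q} is {p^2/7 + q^6 - 4*q^2/7, p^3 + 8*q^3, p*q + 2*q^2}; counting standard monomials gives mu = 8. Corank 2; j^3 = q*(p + 2*q)^2 has shape L^2 M (L != M), so D-series; mu = 8 gives D_8.

8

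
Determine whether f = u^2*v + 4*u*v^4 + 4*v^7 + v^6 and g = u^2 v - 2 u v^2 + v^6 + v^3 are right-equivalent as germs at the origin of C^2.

The Hessian of f at 0 has rank 0. Corank 2; j^3 = u^2*v has shape L^2 M (L != M), so D-series; mu = 7 gives D_7. The Hessian of g at 0 has rank 0. Corank 2; j^3 = v*(u - v)^2 has shape L^2 M (L != M), so D-series; mu = 7 gives D_7. Both have type D_7, hence right-equivalent.

Yes.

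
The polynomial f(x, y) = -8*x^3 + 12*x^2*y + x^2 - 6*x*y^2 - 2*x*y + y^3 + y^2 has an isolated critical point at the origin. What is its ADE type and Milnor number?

Type A_{2}, Milnor number mu = 2.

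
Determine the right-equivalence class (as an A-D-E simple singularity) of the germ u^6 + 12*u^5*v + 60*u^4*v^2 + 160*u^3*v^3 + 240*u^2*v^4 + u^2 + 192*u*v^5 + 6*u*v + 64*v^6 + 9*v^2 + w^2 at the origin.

The Hessian of f at 0 is [[2, 6, 0], [6, 18, 0], [0, 0, 2]] with rank 2, so corank 1. A Groebner basis of the Jacobian ideal J(f) in C{u,v,w} is {v^5, u + 3*v, w}; counting standard monomials gives mu = 5. Corank 1: A-series; mu = 5 gives A_5.

A5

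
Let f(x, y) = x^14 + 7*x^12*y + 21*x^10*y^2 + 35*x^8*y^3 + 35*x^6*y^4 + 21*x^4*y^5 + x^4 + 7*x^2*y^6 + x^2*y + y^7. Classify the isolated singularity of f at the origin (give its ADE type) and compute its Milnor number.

Type D8, Milnor number mu = 8.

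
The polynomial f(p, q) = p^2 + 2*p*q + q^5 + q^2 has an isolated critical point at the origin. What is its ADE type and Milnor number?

Type A4, Milnor number mu = 4.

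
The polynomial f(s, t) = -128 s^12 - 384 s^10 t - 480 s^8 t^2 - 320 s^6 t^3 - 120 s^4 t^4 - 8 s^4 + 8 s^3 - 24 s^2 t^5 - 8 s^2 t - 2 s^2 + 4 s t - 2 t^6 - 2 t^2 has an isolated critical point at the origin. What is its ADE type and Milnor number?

The Hessian of f at 0 is [[-4, 4], [4, -4]] with rank 1, so corank 1. A Groebner basis of the Jacobian ideal J(f) in C{s,t} is {s*t^2 - 3*s*t/2 + s/4 + t^2 - t/4, -5*s*t/2 + s/2 + t^3 + 3*t^2/2 - t/2, s^2 - s/2 + t/2}; counting standard monomials gives mu = 5. Corank 1: A-series; mu = 5 gives A_5.

Type A_{5}, Milnor number mu = 5.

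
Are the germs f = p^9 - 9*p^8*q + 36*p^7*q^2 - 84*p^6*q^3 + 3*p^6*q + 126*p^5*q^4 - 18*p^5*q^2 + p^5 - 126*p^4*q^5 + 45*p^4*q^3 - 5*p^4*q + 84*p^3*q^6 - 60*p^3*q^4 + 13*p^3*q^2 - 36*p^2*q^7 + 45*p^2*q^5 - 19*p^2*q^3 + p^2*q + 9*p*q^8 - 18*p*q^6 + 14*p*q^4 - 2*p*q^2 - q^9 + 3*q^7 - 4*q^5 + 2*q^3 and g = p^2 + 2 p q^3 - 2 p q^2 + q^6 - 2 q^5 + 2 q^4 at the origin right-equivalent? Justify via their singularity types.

No.

The Hessian of f at 0 has rank 0. Corank 2; j^3 = q*(p^2 - 2*p*q + 2*q^2) splits into three distinct lines over C (the quadratic factor has nonzero discriminant), so D_4. The Hessian of g at 0 has rank 1. Corank 1: A-series; mu = 3 gives A_3. f is D_4 but g is A_3, hence not right-equivalent.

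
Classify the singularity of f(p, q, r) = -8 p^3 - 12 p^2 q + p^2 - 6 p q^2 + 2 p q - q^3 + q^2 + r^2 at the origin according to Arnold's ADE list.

The Hessian of f at 0 has rank 2. Corank 1: A-series; mu = 2 gives A_2.

A_{2}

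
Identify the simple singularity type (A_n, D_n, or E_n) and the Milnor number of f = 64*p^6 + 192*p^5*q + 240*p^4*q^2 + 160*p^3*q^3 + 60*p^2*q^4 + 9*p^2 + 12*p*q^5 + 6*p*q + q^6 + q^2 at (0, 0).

Type A5, Milnor number mu = 5.

The Hessian of f at 0 has rank 1. Corank 1: A-series; mu = 5 gives A_5.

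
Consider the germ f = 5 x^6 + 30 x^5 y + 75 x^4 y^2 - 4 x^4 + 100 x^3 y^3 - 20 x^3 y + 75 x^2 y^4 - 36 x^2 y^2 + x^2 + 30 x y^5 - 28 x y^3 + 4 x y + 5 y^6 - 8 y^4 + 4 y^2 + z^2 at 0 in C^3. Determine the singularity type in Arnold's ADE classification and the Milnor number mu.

Type A5, Milnor number mu = 5.

The Hessian of f at 0 is [[2, 4, 0], [4, 8, 0], [0, 0, 2]] with rank 2, so corank 1. A Groebner basis of the Jacobian ideal J(f) in C{x,y,z} is {x*y^2 - x - 2*y, x/2 + y^3 + y, x^2 + 4*x*y + 4*y^2, z}; counting standard monomials gives mu = 5. Corank 1: A-series; mu = 5 gives A_5.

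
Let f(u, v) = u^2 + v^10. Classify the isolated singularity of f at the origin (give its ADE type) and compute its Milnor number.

Type A_{9}, Milnor number mu = 9.

The Hessian of f at 0 is [[2, 0], [0, 0]] with rank 1, so corank 1. A Groebner basis of the Jacobian ideal J(f) in C{u,v} is {v^9, u}; counting standard monomials gives mu = 9. Corank 1: A-series; mu = 9 gives A_9.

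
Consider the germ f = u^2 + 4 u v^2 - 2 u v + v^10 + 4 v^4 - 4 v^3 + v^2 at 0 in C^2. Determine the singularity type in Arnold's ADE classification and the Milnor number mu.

Type A_9, Milnor number mu = 9.

The Hessian of f at 0 has rank 1. Corank 1: A-series; mu = 9 gives A_9.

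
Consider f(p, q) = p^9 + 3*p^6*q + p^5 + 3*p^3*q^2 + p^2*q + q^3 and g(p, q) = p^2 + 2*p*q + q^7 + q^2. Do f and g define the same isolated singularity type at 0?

The Hessian of f at 0 has rank 0. Corank 2; j^3 = q*(p^2 + q^2) splits into three distinct lines over C (the quadratic factor has nonzero discriminant), so D_4. The Hessian of g at 0 has rank 1. Corank 1: A-series; mu = 6 gives A_6. f is D_4 but g is A_6, hence not right-equivalent.

No.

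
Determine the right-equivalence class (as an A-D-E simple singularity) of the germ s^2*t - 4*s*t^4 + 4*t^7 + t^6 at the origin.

D_{7}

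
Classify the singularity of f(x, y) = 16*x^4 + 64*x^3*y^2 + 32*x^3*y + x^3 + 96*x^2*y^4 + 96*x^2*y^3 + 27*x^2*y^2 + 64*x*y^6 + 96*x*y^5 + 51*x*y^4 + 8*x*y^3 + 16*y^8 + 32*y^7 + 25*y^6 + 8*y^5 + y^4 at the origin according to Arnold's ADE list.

The Hessian of f at 0 is [[0, 0], [0, 0]] with rank 0, so corank 2. A Groebner basis of the Jacobian ideal J(f) in C{x,y} is {x^3, x^2*y, x^2/2 + x*y^2, -3*x^2 + y^3}; counting standard monomials gives mu = 6. Corank 2; j^3 = x^3 is a perfect cube, so E-series; the 4-jet and mu = 6 give E_6.

E_{6}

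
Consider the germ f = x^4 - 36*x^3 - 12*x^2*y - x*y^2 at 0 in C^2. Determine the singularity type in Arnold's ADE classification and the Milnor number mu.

Type D_5, Milnor number mu = 5.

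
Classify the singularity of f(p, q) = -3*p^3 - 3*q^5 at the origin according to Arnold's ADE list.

E_{8}

The Hessian of f at 0 has rank 0. Corank 2; j^3 = -3*p^3 is a perfect cube, so E-series; the 5-jet and mu = 8 give E_8.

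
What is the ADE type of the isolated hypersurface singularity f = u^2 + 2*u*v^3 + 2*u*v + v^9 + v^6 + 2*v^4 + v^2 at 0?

A_{8}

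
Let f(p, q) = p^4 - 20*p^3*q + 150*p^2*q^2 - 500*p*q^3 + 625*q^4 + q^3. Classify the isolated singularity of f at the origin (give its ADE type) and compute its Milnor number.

Type E_{6}, Milnor number mu = 6.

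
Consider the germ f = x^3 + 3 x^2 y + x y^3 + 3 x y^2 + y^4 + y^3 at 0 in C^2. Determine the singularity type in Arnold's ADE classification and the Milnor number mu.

Type E_{7}, Milnor number mu = 7.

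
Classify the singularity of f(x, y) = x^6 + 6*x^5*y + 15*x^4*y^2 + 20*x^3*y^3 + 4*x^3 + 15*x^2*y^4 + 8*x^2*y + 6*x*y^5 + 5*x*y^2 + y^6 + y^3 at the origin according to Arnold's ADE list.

The Hessian of f at 0 is [[0, 0], [0, 0]] with rank 0, so corank 2. A Groebner basis of the Jacobian ideal J(f) in C{x,y} is {-32*x*y/3 + y^5 - 16*y^2/3, x*y^2 + y^3/2, x^2 + 3*x*y/2 + y^2/2}; counting standard monomials gives mu = 7. Corank 2; j^3 = (x + y)*(2*x + y)^2 has shape L^2 M (L != M), so D-series; mu = 7 gives D_7.

D7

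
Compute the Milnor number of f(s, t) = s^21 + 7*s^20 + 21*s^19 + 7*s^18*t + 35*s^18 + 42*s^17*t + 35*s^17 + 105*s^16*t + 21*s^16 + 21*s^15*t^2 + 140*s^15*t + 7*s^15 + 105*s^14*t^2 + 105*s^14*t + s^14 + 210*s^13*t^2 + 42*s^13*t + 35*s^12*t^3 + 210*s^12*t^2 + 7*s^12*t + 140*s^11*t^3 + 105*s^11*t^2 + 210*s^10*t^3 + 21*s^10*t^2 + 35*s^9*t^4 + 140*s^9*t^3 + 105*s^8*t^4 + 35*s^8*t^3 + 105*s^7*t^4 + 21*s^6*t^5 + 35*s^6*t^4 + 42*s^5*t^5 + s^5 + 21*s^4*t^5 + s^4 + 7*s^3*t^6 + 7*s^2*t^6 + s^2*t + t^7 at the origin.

The Hessian of f at 0 has rank 0. Corank 2; j^3 = s^2*t has shape L^2 M (L != M), so D-series; mu = 8 gives D_8.

8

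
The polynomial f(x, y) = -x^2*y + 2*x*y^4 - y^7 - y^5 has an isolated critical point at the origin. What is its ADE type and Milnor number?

The Hessian of f at 0 has rank 0. Corank 2; j^3 = -x^2*y has shape L^2 M (L != M), so D-series; mu = 6 gives D_6.

Type D_6, Milnor number mu = 6.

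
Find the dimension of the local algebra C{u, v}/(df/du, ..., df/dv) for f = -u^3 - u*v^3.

7

The Hessian of f at 0 is [[0, 0], [0, 0]] with rank 0, so corank 2. A Groebner basis of the Jacobian ideal J(f) in C{u,v} is {u^3, u*v^2, 3*u^2 + v^3}; counting standard monomials gives mu = 7. Corank 2; j^3 = -u^3 is a perfect cube, so E-series; the 4-jet and mu = 7 give E_7.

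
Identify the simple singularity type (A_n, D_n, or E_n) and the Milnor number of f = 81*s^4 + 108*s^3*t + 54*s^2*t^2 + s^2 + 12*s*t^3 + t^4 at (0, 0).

The Hessian of f at 0 has rank 1. Corank 1: A-series; mu = 3 gives A_3.

Type A3, Milnor number mu = 3.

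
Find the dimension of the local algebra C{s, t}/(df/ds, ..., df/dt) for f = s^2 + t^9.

The Hessian of f at 0 has rank 1. Corank 1: A-series; mu = 8 gives A_8.

8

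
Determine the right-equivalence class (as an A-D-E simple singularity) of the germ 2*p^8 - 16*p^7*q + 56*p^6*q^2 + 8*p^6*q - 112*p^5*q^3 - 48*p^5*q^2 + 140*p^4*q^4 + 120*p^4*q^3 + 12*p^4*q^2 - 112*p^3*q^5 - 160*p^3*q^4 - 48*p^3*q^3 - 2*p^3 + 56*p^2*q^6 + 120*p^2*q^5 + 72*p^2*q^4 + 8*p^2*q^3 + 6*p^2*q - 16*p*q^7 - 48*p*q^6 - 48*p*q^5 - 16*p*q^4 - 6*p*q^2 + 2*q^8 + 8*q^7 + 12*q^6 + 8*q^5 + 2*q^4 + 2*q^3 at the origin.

E_{6}

The Hessian of f at 0 is [[0, 0], [0, 0]] with rank 0, so corank 2. A Groebner basis of the Jacobian ideal J(f) in C{p,q} is {q^3, p^2 - 2*p*q + q^2}; counting standard monomials gives mu = 6. Corank 2; j^3 = -2*(p - q)^3 is a perfect cube, so E-series; the 4-jet and mu = 6 give E_6.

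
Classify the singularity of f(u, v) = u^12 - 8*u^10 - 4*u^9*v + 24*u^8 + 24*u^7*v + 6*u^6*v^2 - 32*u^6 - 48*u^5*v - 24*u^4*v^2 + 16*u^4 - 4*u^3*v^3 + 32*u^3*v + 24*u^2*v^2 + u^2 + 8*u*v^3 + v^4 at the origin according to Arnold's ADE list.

A3

The Hessian of f at 0 has rank 1. Corank 1: A-series; mu = 3 gives A_3.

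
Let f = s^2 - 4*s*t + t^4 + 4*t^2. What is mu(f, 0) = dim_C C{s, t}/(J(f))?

3

The Hessian of f at 0 is [[2, -4], [-4, 8]] with rank 1, so corank 1. A Groebner basis of the Jacobian ideal J(f) in C{s,t} is {t^3, s - 2*t}; counting standard monomials gives mu = 3. Corank 1: A-series; mu = 3 gives A_3.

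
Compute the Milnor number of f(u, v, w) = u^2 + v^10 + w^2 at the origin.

9

The Hessian of f at 0 has rank 2. Corank 1: A-series; mu = 9 gives A_9.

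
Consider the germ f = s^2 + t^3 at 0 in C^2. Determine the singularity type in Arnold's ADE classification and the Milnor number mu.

Type A2, Milnor number mu = 2.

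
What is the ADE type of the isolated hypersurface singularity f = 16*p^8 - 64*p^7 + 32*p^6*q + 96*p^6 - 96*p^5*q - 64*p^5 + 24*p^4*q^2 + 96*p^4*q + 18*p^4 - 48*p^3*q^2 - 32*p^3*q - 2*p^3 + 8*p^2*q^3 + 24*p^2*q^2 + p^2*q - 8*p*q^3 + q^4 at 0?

The Hessian of f at 0 has rank 0. Corank 2; j^3 = -p^2*(2*p - q) has shape L^2 M (L != M), so D-series; mu = 5 gives D_5.

D_5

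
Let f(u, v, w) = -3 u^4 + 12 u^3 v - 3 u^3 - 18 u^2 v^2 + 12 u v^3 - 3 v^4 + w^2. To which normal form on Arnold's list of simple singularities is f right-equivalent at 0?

The Hessian of f at 0 has rank 1. Corank 2; j^3 = -3*u^3 is a perfect cube, so E-series; the 4-jet and mu = 6 give E_6.

E6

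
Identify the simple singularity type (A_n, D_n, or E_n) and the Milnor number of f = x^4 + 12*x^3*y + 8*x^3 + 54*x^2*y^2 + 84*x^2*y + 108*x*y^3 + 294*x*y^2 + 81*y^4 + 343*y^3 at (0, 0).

Type E_6, Milnor number mu = 6.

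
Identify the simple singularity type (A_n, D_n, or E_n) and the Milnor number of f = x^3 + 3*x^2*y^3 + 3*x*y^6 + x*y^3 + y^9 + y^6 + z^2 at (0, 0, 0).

Type E_7, Milnor number mu = 7.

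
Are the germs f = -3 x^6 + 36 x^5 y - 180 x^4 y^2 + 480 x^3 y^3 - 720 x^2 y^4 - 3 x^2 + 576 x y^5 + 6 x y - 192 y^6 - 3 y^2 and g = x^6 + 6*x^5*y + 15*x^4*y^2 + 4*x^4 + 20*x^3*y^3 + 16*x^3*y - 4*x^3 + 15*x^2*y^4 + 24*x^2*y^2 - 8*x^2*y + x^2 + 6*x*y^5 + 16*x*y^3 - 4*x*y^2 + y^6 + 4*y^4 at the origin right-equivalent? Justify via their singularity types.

The Hessian of f at 0 is [[-6, 6], [6, -6]] with rank 1, so corank 1. A Groebner basis of the Jacobian ideal J(f) in C{x,y} is {y^5, x - y}; counting standard monomials gives mu = 5. Corank 1: A-series; mu = 5 gives A_5. The Hessian of g at 0 is [[2, 0], [0, 0]] with rank 1, so corank 1. A Groebner basis of the Jacobian ideal J(g) in C{x,y} is {x*y^2 + x*y - x/4 + y^2/2, -5*x*y/2 + x/2 + y^3 - y^2, x^2 + 2*x*y - x/2 + y^2}; counting standard monomials gives mu = 5. Corank 1: A-series; mu = 5 gives A_5. Both have type A_5, hence right-equivalent.

Yes.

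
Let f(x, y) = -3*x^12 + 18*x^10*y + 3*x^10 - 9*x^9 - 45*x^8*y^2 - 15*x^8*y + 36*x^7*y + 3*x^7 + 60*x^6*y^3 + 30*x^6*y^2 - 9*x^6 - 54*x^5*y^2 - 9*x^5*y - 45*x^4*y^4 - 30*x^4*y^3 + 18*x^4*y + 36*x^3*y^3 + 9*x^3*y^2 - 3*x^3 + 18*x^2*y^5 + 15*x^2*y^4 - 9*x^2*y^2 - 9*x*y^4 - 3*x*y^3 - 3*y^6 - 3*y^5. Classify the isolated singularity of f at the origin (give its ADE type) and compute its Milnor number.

Type E7, Milnor number mu = 7.

The Hessian of f at 0 is [[0, 0], [0, 0]] with rank 0, so corank 2. A Groebner basis of the Jacobian ideal J(f) in C{x,y} is {-x^2 + y^4 - y^3/3, x^3, x^2*y + x^2/3 + y^3/9, x^2 + x*y^2 + y^3/3}; counting standard monomials gives mu = 7. Corank 2; j^3 = -3*x^3 is a perfect cube, so E-series; the 4-jet and mu = 7 give E_7.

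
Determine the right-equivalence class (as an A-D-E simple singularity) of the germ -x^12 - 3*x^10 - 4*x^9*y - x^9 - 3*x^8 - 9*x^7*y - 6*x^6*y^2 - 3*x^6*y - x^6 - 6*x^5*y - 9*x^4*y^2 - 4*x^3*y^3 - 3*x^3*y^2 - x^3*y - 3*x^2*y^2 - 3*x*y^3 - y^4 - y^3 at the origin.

The Hessian of f at 0 has rank 0. Corank 2; j^3 = -y^3 is a perfect cube, so E-series; the 4-jet and mu = 7 give E_7.

E_7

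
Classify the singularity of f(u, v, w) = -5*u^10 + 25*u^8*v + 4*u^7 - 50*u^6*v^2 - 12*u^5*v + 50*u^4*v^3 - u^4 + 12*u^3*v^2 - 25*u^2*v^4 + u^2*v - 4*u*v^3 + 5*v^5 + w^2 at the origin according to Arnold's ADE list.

The Hessian of f at 0 has rank 1. Corank 2; j^3 = u^2*v has shape L^2 M (L != M), so D-series; mu = 6 gives D_6.

D6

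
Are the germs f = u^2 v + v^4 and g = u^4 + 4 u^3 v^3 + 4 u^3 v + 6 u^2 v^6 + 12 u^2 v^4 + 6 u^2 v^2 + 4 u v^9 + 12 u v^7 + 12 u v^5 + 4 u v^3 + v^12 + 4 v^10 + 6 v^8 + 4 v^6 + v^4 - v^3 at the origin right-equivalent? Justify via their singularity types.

The Hessian of f at 0 has rank 0. Corank 2; j^3 = u^2*v has shape L^2 M (L != M), so D-series; mu = 5 gives D_5. The Hessian of g at 0 has rank 0. Corank 2; j^3 = -v^3 is a perfect cube, so E-series; the 4-jet and mu = 6 give E_6. f is D_5 but g is E_6, hence not right-equivalent.

No.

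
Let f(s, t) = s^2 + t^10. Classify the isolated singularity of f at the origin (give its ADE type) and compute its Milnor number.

Type A9, Milnor number mu = 9.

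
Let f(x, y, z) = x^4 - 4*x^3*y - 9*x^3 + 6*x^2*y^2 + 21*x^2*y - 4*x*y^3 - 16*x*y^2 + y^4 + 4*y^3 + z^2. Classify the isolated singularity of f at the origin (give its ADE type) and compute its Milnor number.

Type D_{5}, Milnor number mu = 5.

The Hessian of f at 0 has rank 1. Corank 2; j^3 = -(x - y)*(3*x - 2*y)^2 has shape L^2 M (L != M), so D-series; mu = 5 gives D_5.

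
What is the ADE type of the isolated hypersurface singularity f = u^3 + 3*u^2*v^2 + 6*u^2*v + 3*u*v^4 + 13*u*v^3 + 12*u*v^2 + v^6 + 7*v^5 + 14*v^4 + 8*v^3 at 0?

E7

The Hessian of f at 0 has rank 0. Corank 2; j^3 = (u + 2*v)^3 is a perfect cube, so E-series; the 4-jet and mu = 7 give E_7.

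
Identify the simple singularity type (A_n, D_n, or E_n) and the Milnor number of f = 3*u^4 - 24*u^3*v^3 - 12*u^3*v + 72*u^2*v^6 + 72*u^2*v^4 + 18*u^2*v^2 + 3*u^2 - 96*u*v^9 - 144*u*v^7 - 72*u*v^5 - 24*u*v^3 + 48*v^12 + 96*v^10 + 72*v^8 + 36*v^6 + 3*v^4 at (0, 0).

Type A_3, Milnor number mu = 3.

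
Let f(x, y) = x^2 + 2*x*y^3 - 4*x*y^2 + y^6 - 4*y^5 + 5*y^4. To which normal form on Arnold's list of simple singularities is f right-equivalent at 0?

A3

The Hessian of f at 0 is [[2, 0], [0, 0]] with rank 1, so corank 1. A Groebner basis of the Jacobian ideal J(f) in C{x,y} is {x^2, x*y, -x/2 + y^2}; counting standard monomials gives mu = 3. Corank 1: A-series; mu = 3 gives A_3.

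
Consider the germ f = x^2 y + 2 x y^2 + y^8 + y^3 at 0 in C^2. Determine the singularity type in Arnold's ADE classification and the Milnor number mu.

The Hessian of f at 0 is [[0, 0], [0, 0]] with rank 0, so corank 2. A Groebner basis of the Jacobian ideal J(f) in C{x,y} is {x^2/8 + y^7 - y^2/8, x^3 + y^3, x*y + y^2}; counting standard monomials gives mu = 9. Corank 2; j^3 = y*(x + y)^2 has shape L^2 M (L != M), so D-series; mu = 9 gives D_9.

Type D9, Milnor number mu = 9.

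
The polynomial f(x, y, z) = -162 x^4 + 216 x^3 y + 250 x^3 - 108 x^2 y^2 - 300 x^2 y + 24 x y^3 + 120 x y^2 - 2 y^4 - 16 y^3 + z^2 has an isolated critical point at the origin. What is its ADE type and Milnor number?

Type E6, Milnor number mu = 6.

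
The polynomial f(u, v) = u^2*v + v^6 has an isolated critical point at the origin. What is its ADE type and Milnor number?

The Hessian of f at 0 has rank 0. Corank 2; j^3 = u^2*v has shape L^2 M (L != M), so D-series; mu = 7 gives D_7.

Type D_{7}, Milnor number mu = 7.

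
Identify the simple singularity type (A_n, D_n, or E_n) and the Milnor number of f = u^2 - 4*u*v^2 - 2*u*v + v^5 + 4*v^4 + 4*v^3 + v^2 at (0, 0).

The Hessian of f at 0 has rank 1. Corank 1: A-series; mu = 4 gives A_4.

Type A_4, Milnor number mu = 4.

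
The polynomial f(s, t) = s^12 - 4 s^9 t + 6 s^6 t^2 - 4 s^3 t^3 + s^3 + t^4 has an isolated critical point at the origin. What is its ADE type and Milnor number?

The Hessian of f at 0 is [[0, 0], [0, 0]] with rank 0, so corank 2. A Groebner basis of the Jacobian ideal J(f) in C{s,t} is {t^3, s^2}; counting standard monomials gives mu = 6. Corank 2; j^3 = s^3 is a perfect cube, so E-series; the 4-jet and mu = 6 give E_6.

Type E6, Milnor number mu = 6.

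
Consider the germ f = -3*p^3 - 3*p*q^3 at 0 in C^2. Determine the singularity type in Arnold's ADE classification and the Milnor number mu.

Type E_7, Milnor number mu = 7.

The Hessian of f at 0 is [[0, 0], [0, 0]] with rank 0, so corank 2. A Groebner basis of the Jacobian ideal J(f) in C{p,q} is {p^3, p*q^2, 3*p^2 + q^3}; counting standard monomials gives mu = 7. Corank 2; j^3 = -3*p^3 is a perfect cube, so E-series; the 4-jet and mu = 7 give E_7.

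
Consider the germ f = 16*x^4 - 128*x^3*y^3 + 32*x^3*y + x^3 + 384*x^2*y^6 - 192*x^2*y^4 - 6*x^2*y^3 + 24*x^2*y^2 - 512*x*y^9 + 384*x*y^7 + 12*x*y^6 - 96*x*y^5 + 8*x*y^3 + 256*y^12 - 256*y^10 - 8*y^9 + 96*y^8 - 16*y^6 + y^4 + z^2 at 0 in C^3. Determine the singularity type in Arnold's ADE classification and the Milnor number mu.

The Hessian of f at 0 has rank 1. Corank 2; j^3 = x^3 is a perfect cube, so E-series; the 4-jet and mu = 6 give E_6.

Type E_{6}, Milnor number mu = 6.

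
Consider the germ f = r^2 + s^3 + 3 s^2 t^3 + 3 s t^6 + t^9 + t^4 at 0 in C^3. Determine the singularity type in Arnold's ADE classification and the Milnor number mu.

Type E_{6}, Milnor number mu = 6.

The Hessian of f at 0 has rank 1. Corank 2; j^3 = s^3 is a perfect cube, so E-series; the 4-jet and mu = 6 give E_6.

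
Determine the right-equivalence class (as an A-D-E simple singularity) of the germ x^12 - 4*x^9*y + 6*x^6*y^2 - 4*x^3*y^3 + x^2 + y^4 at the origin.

A_3

The Hessian of f at 0 has rank 1. Corank 1: A-series; mu = 3 gives A_3.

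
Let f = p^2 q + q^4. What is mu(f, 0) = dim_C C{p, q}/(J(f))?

The Hessian of f at 0 is [[0, 0], [0, 0]] with rank 0, so corank 2. A Groebner basis of the Jacobian ideal J(f) in C{p,q} is {p^3, p^2/4 + q^3, p*q}; counting standard monomials gives mu = 5. Corank 2; j^3 = p^2*q has shape L^2 M (L != M), so D-series; mu = 5 gives D_5.

5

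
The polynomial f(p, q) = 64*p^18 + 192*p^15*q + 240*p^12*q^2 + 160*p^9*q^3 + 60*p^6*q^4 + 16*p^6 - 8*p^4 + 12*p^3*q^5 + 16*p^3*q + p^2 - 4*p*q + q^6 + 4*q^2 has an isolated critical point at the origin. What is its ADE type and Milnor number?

The Hessian of f at 0 is [[2, -4], [-4, 8]] with rank 1, so corank 1. A Groebner basis of the Jacobian ideal J(f) in C{p,q} is {p*q^2 - p/16 + q/8, -p/32 + q^3 + q/16, p^2 - 4*p*q + 4*q^2}; counting standard monomials gives mu = 5. Corank 1: A-series; mu = 5 gives A_5.

Type A_5, Milnor number mu = 5.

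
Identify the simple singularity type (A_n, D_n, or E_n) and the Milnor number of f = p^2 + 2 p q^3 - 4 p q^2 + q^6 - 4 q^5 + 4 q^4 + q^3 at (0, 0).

Type A_2, Milnor number mu = 2.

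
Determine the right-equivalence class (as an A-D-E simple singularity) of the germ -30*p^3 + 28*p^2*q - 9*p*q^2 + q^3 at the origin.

D_4

The Hessian of f at 0 has rank 0. Corank 2; j^3 = -(3*p - q)*(10*p^2 - 6*p*q + q^2) splits into three distinct lines over C (the quadratic factor has nonzero discriminant), so D_4.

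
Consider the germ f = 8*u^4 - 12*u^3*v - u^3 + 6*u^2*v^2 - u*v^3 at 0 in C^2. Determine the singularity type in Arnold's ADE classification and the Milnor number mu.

Type E_{7}, Milnor number mu = 7.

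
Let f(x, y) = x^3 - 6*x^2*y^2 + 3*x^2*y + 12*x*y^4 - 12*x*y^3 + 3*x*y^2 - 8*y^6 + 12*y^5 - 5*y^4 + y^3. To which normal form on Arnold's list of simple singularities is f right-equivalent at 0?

E_6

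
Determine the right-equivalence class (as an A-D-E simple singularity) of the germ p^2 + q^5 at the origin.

The Hessian of f at 0 has rank 1. Corank 1: A-series; mu = 4 gives A_4.

A4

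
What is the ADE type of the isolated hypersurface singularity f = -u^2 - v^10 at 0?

A_{9}

The Hessian of f at 0 has rank 1. Corank 1: A-series; mu = 9 gives A_9.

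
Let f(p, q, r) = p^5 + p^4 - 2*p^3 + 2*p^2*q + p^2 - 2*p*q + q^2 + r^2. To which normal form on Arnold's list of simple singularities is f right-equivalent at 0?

A_{4}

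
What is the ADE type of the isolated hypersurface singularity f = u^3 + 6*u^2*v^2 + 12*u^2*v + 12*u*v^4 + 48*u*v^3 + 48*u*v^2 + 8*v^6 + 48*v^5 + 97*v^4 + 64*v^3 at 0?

The Hessian of f at 0 has rank 0. Corank 2; j^3 = (u + 4*v)^3 is a perfect cube, so E-series; the 4-jet and mu = 6 give E_6.

E_6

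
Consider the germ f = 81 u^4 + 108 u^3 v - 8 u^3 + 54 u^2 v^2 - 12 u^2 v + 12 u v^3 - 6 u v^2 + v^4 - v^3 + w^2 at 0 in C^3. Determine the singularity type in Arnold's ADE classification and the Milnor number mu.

Type E_6, Milnor number mu = 6.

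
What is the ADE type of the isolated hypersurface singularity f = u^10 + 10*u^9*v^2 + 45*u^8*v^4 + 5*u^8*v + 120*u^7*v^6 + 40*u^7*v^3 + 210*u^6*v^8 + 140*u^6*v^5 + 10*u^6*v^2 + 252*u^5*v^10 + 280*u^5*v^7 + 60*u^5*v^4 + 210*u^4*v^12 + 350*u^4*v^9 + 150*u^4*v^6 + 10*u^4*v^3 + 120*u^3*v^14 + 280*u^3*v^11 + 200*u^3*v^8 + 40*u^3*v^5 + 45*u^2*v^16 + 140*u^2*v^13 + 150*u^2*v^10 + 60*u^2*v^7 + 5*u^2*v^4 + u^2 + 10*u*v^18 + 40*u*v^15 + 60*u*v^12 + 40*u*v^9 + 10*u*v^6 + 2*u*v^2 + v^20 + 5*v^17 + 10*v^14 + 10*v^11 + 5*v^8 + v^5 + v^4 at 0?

The Hessian of f at 0 is [[2, 0], [0, 0]] with rank 1, so corank 1. A Groebner basis of the Jacobian ideal J(f) in C{u,v} is {u^2, u + v^2}; counting standard monomials gives mu = 4. Corank 1: A-series; mu = 4 gives A_4.

A_{4}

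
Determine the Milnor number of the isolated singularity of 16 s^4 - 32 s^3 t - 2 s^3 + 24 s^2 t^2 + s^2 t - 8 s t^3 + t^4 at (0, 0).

5

The Hessian of f at 0 has rank 0. Corank 2; j^3 = -s^2*(2*s - t) has shape L^2 M (L != M), so D-series; mu = 5 gives D_5.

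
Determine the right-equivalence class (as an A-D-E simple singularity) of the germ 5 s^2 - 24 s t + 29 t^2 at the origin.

The Hessian of f at 0 has rank 2. Corank 0: nondegenerate Morse point, so A_1.

A1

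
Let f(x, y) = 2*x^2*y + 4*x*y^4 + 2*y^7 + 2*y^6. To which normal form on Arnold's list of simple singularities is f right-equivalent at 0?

D7

The Hessian of f at 0 has rank 0. Corank 2; j^3 = 2*x^2*y has shape L^2 M (L != M), so D-series; mu = 7 gives D_7.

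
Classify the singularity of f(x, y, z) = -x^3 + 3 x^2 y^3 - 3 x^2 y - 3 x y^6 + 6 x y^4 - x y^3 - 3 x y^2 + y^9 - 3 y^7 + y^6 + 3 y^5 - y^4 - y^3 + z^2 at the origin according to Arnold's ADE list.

The Hessian of f at 0 has rank 1. Corank 2; j^3 = -(x + y)^3 is a perfect cube, so E-series; the 4-jet and mu = 7 give E_7.

E_7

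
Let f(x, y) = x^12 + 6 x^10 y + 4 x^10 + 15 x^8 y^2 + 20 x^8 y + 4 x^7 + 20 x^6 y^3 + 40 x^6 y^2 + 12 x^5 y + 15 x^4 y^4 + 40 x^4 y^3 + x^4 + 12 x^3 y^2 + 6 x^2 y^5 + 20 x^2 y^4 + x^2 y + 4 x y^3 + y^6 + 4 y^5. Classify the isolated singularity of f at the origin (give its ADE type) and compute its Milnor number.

Type D_7, Milnor number mu = 7.

The Hessian of f at 0 is [[0, 0], [0, 0]] with rank 0, so corank 2. A Groebner basis of the Jacobian ideal J(f) in C{x,y} is {x^3, x^2*y + 2*x^2/3 + 4*x*y^2/3, x*y/2 + y^3}; counting standard monomials gives mu = 7. Corank 2; j^3 = x^2*y has shape L^2 M (L != M), so D-series; mu = 7 gives D_7.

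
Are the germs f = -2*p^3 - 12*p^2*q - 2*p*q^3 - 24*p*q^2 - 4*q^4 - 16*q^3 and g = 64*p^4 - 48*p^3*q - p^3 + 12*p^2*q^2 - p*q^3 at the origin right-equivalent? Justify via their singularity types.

Yes.

The Hessian of f at 0 has rank 0. Corank 2; j^3 = -2*(p + 2*q)^3 is a perfect cube, so E-series; the 4-jet and mu = 7 give E_7. The Hessian of g at 0 has rank 0. Corank 2; j^3 = -p^3 is a perfect cube, so E-series; the 4-jet and mu = 7 give E_7. Both have type E_7, hence right-equivalent.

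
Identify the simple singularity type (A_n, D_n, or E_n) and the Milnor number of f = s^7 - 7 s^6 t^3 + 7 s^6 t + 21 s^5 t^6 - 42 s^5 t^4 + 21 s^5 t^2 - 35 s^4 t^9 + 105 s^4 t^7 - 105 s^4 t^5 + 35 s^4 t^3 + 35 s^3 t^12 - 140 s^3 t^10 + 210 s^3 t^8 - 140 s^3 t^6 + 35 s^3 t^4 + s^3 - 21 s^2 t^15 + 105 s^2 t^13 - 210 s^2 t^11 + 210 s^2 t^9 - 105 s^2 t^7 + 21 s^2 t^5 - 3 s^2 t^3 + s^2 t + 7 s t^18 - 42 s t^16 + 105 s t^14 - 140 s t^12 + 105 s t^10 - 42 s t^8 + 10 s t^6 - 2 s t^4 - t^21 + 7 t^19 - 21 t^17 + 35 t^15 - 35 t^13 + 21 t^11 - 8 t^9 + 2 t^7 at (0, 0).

The Hessian of f at 0 is [[0, 0], [0, 0]] with rank 0, so corank 2. A Groebner basis of the Jacobian ideal J(f) in C{s,t} is {s^2/6 + s*t^3, -7*s^2/6 - s*t + t^4, s^3, s^2*t}; counting standard monomials gives mu = 8. Corank 2; j^3 = s^2*(s + t) has shape L^2 M (L != M), so D-series; mu = 8 gives D_8.

Type D_{8}, Milnor number mu = 8.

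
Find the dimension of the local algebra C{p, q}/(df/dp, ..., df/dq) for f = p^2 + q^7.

6

The Hessian of f at 0 is [[2, 0], [0, 0]] with rank 1, so corank 1. A Groebner basis of the Jacobian ideal J(f) in C{p,q} is {q^6, p}; counting standard monomials gives mu = 6. Corank 1: A-series; mu = 6 gives A_6.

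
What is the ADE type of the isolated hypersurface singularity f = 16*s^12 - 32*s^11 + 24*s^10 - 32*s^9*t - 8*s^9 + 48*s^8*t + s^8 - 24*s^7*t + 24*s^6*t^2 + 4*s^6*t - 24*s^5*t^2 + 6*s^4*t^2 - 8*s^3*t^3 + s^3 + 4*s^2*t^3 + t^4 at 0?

E_{6}

The Hessian of f at 0 has rank 0. Corank 2; j^3 = s^3 is a perfect cube, so E-series; the 4-jet and mu = 6 give E_6.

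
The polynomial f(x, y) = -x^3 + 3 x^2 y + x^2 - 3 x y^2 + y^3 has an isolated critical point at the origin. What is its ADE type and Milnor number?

The Hessian of f at 0 is [[2, 0], [0, 0]] with rank 1, so corank 1. A Groebner basis of the Jacobian ideal J(f) in C{x,y} is {y^2, x}; counting standard monomials gives mu = 2. Corank 1: A-series; mu = 2 gives A_2.

Type A2, Milnor number mu = 2.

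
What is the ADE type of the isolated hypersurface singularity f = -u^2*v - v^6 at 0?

D7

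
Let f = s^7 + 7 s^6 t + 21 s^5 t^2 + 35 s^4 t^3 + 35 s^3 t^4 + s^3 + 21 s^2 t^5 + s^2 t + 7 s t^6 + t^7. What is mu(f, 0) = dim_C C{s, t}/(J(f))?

The Hessian of f at 0 has rank 0. Corank 2; j^3 = s^2*(s + t) has shape L^2 M (L != M), so D-series; mu = 8 gives D_8.

8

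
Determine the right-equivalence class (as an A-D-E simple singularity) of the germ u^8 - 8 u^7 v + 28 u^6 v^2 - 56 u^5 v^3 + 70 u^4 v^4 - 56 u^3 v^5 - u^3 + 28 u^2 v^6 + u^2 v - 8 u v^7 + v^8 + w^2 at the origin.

D_9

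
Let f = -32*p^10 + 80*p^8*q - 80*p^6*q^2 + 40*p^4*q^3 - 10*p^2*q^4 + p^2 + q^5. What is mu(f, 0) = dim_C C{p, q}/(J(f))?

The Hessian of f at 0 has rank 1. Corank 1: A-series; mu = 4 gives A_4.

4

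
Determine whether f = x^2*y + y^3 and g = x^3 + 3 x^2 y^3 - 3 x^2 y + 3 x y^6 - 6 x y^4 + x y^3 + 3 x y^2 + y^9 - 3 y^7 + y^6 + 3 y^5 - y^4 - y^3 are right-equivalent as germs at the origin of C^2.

The Hessian of f at 0 has rank 0. Corank 2; j^3 = y*(x^2 + y^2) splits into three distinct lines over C (the quadratic factor has nonzero discriminant), so D_4. The Hessian of g at 0 has rank 0. Corank 2; j^3 = (x - y)^3 is a perfect cube, so E-series; the 4-jet and mu = 7 give E_7. f is D_4 but g is E_7, hence not right-equivalent.

No.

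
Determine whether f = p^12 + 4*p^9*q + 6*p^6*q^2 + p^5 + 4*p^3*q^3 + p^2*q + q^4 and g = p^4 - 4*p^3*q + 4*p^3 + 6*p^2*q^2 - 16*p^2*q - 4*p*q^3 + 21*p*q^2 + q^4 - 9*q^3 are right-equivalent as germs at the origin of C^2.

The Hessian of f at 0 is [[0, 0], [0, 0]] with rank 0, so corank 2. A Groebner basis of the Jacobian ideal J(f) in C{p,q} is {p^3, p^2/4 + q^3, p*q}; counting standard monomials gives mu = 5. Corank 2; j^3 = p^2*q has shape L^2 M (L != M), so D-series; mu = 5 gives D_5. The Hessian of g at 0 is [[0, 0], [0, 0]] with rank 0, so corank 2. A Groebner basis of the Jacobian ideal J(g) in C{p,q} is {p*q^2 - 6*p*q + 9*q^2, -4*p*q + q^3 + 6*q^2, p^2 - 5*p*q/2 + 3*q^2/2}; counting standard monomials gives mu = 5. Corank 2; j^3 = (p - q)*(2*p - 3*q)^2 has shape L^2 M (L != M), so D-series; mu = 5 gives D_5. Both have type D_5, hence right-equivalent.

Yes.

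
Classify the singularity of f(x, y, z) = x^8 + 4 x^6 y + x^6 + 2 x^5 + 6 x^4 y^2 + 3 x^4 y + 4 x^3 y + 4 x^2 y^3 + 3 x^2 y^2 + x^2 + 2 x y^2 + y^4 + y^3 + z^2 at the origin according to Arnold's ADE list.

A2

The Hessian of f at 0 is [[2, 0, 0], [0, 0, 0], [0, 0, 2]] with rank 2, so corank 1. A Groebner basis of the Jacobian ideal J(f) in C{x,y,z} is {y^2, x, z}; counting standard monomials gives mu = 2. Corank 1: A-series; mu = 2 gives A_2.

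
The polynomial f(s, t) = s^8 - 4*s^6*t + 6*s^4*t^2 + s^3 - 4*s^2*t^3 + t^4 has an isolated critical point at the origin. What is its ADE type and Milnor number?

The Hessian of f at 0 has rank 0. Corank 2; j^3 = s^3 is a perfect cube, so E-series; the 4-jet and mu = 6 give E_6.

Type E_6, Milnor number mu = 6.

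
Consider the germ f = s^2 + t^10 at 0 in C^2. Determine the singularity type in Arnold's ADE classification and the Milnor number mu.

Type A9, Milnor number mu = 9.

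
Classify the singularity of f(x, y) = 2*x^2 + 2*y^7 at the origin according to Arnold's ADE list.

A6

The Hessian of f at 0 is [[4, 0], [0, 0]] with rank 1, so corank 1. A Groebner basis of the Jacobian ideal J(f) in C{x,y} is {y^6, x}; counting standard monomials gives mu = 6. Corank 1: A-series; mu = 6 gives A_6.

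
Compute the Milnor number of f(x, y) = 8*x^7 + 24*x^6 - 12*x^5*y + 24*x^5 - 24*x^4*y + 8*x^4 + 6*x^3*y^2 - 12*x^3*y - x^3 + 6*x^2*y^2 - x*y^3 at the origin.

The Hessian of f at 0 has rank 0. Corank 2; j^3 = -x^3 is a perfect cube, so E-series; the 4-jet and mu = 7 give E_7.

7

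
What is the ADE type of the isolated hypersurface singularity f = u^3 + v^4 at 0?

E6

The Hessian of f at 0 is [[0, 0], [0, 0]] with rank 0, so corank 2. A Groebner basis of the Jacobian ideal J(f) in C{u,v} is {v^3, u^2}; counting standard monomials gives mu = 6. Corank 2; j^3 = u^3 is a perfect cube, so E-series; the 4-jet and mu = 6 give E_6.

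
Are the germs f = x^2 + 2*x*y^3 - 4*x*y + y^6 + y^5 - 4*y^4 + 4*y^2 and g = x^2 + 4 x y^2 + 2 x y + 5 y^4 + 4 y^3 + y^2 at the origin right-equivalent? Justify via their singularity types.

No.

The Hessian of f at 0 is [[2, -4], [-4, 8]] with rank 1, so corank 1. A Groebner basis of the Jacobian ideal J(f) in C{x,y} is {x + y^3 - 2*y, x^2 - 4*y^2, x*y - 2*y^2}; counting standard monomials gives mu = 4. Corank 1: A-series; mu = 4 gives A_4. The Hessian of g at 0 is [[2, 2], [2, 2]] with rank 1, so corank 1. A Groebner basis of the Jacobian ideal J(g) in C{x,y} is {x^2 + x/2 + y/2, x*y - x/2 - y/2, x/2 + y^2 + y/2}; counting standard monomials gives mu = 3. Corank 1: A-series; mu = 3 gives A_3. f is A_4 but g is A_3, hence not right-equivalent.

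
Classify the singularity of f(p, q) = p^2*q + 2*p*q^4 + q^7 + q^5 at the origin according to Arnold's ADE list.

D_{6}

The Hessian of f at 0 has rank 0. Corank 2; j^3 = p^2*q has shape L^2 M (L != M), so D-series; mu = 6 gives D_6.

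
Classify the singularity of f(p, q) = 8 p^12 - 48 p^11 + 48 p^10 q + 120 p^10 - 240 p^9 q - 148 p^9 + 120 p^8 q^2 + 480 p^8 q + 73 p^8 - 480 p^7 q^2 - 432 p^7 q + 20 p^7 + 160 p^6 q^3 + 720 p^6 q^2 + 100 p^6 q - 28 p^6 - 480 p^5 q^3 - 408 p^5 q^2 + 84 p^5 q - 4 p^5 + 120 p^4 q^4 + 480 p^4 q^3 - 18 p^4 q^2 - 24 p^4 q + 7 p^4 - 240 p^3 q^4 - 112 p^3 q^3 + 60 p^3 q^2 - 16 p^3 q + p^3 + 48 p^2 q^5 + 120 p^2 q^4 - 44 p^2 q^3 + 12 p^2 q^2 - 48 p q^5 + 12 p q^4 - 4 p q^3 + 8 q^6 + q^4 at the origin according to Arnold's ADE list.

E_6

The Hessian of f at 0 has rank 0. Corank 2; j^3 = p^3 is a perfect cube, so E-series; the 4-jet and mu = 6 give E_6.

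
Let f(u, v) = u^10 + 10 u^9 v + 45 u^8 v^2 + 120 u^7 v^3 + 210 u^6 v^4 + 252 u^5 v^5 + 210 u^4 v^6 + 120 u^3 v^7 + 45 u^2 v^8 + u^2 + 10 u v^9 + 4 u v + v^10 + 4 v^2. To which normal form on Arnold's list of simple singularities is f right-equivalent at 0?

A_{9}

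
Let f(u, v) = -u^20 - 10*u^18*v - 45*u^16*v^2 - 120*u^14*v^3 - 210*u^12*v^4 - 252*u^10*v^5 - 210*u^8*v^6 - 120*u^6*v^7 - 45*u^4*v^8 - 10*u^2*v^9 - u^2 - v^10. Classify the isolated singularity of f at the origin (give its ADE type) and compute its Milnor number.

Type A_{9}, Milnor number mu = 9.

The Hessian of f at 0 has rank 1. Corank 1: A-series; mu = 9 gives A_9.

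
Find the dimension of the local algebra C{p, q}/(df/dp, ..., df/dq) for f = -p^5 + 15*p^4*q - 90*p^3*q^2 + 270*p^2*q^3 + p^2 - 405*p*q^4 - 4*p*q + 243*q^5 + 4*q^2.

The Hessian of f at 0 has rank 1. Corank 1: A-series; mu = 4 gives A_4.

4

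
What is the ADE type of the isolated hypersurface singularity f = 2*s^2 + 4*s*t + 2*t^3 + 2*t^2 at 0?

The Hessian of f at 0 is [[4, 4], [4, 4]] with rank 1, so corank 1. A Groebner basis of the Jacobian ideal J(f) in C{s,t} is {t^2, s + t}; counting standard monomials gives mu = 2. Corank 1: A-series; mu = 2 gives A_2.

A_{2}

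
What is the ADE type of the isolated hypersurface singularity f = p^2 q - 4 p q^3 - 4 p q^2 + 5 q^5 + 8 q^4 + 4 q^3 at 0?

D6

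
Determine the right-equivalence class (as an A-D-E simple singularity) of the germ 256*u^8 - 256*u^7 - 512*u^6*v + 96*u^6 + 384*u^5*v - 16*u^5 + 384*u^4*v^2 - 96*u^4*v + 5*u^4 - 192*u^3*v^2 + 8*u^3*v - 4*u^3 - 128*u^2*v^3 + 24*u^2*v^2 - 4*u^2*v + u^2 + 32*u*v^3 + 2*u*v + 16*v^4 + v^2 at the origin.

A_{3}

The Hessian of f at 0 is [[2, 2], [2, 2]] with rank 1, so corank 1. A Groebner basis of the Jacobian ideal J(f) in C{u,v} is {u^2 - u/2 - v/2, u*v + u/2 + v/2, -u/2 + v^2 - v/2}; counting standard monomials gives mu = 3. Corank 1: A-series; mu = 3 gives A_3.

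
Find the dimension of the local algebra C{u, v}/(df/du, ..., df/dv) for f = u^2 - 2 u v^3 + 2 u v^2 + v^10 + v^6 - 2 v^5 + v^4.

The Hessian of f at 0 has rank 1. Corank 1: A-series; mu = 9 gives A_9.

9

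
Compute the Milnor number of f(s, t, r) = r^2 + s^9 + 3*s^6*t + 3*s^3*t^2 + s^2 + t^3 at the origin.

2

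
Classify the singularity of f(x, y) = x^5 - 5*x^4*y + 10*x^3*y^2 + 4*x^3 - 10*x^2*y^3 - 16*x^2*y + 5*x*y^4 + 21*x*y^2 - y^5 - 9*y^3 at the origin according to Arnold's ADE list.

D_6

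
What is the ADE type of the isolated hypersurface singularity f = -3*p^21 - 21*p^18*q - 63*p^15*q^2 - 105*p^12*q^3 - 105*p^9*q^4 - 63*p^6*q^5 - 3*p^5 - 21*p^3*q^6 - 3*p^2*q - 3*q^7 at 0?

D_{8}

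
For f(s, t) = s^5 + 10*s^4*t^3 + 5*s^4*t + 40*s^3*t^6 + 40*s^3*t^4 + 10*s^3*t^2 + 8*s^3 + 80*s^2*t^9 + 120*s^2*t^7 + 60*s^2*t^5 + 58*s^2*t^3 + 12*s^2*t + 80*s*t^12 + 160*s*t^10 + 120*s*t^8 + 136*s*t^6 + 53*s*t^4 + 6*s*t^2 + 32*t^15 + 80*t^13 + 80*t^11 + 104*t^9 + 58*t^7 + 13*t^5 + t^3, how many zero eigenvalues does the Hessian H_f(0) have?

2

The Hessian at 0 is [[0, 0], [0, 0]] of rank 0; hence corank 2.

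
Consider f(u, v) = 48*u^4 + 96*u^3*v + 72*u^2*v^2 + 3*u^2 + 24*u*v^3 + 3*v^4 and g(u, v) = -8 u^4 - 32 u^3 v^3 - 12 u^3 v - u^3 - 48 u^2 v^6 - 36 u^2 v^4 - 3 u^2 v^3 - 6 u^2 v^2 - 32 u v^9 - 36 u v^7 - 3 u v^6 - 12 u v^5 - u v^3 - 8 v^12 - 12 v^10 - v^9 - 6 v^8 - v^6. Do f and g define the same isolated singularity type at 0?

No.

The Hessian of f at 0 has rank 1. Corank 1: A-series; mu = 3 gives A_3. The Hessian of g at 0 has rank 0. Corank 2; j^3 = -u^3 is a perfect cube, so E-series; the 4-jet and mu = 7 give E_7. f is A_3 but g is E_7, hence not right-equivalent.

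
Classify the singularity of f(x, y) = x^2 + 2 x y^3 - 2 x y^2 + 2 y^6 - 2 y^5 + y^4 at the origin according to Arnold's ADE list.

A_{5}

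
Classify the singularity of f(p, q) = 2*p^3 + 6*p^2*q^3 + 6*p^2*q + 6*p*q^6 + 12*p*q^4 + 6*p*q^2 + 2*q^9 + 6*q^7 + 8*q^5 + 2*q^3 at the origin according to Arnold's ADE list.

E8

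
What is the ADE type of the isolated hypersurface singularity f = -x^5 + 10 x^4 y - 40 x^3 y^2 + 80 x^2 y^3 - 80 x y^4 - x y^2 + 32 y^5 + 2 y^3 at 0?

D6

The Hessian of f at 0 has rank 0. Corank 2; j^3 = -y^2*(x - 2*y) has shape L^2 M (L != M), so D-series; mu = 6 gives D_6.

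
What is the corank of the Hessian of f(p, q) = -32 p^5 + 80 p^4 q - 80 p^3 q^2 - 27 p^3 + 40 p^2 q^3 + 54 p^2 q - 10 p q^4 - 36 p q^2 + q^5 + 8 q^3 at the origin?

Hessian at 0 has rank 0.

2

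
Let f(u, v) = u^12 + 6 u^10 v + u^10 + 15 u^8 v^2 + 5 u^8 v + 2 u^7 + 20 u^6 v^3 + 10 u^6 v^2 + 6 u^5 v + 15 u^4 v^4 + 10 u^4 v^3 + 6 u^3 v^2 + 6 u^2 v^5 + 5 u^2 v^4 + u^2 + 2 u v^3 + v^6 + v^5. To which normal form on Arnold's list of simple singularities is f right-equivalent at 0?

A_{4}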